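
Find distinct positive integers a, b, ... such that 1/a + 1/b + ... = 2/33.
1/17 + 1/561

Greedy algorithm:
2/33: ceiling(33/2) = 17, use 1/17
1/561: ceiling(561/1) = 561, use 1/561
Result: 2/33 = 1/17 + 1/561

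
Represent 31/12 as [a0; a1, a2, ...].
[2; 1, 1, 2, 2]

Euclidean algorithm steps:
31 = 2 × 12 + 7
12 = 1 × 7 + 5
7 = 1 × 5 + 2
5 = 2 × 2 + 1
2 = 2 × 1 + 0
Continued fraction: [2; 1, 1, 2, 2]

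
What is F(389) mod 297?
122

Matrix identity: Q^n = [[F_(n+1), F_n], [F_n, F_(n-1)]] with Q = [[1,1],[1,0]].
n = 389 = 110000101₂. Square-and-multiply, entries mod 297:
Q^1 = [[1,1],[1,0]]
Q^3 = (Q^1)²·Q = [[3,2],[2,1]]
Q^6 = (Q^3)² = [[13,8],[8,5]]
Q^12 = (Q^6)² = [[233,144],[144,89]]
Q^24 = (Q^12)² = [[181,36],[36,145]]
Q^48 = (Q^24)² = [[199,153],[153,46]]
Q^97 = (Q^48)²·Q = [[109,46],[46,63]]
Q^194 = (Q^97)² = [[38,190],[190,145]]
Q^389 = (Q^194)²·Q = [[143,122],[122,21]]
F_389 mod 297 = Q^389[0][1] = 122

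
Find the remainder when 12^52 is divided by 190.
26

Repeated squaring. Binary of 52 = 110100.
12^1 ≡ 12 (mod 190); 12^2 ≡ 144 (mod 190); 12^4 ≡ 26 (mod 190); 12^8 ≡ 106 (mod 190); 12^16 ≡ 26 (mod 190); 12^32 ≡ 106 (mod 190)
12^52 = 12^4 × 12^16 × 12^32 ≡ 26 (mod 190)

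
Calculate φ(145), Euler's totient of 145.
112

145 = 5 × 29
φ(n) = n × ∏(1 - 1/p) for each prime p dividing n
φ(145) = 145 × (1 - 1/5) × (1 - 1/29) = 112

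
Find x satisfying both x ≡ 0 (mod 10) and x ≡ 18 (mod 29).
250

Using Chinese Remainder Theorem:
M = 10 × 29 = 290
M1 = 29, M2 = 10
y1 = 29^(-1) mod 10 = 9
y2 = 10^(-1) mod 29 = 3
x = (0×29×9 + 18×10×3) mod 290 = 250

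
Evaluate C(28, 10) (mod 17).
11

Using Lucas' theorem:
Write n=28 and k=10 in base 17:
n in base 17: [1, 11]
k in base 17: [0, 10]
C(28,10) mod 17 = ∏ C(n_i, k_i) mod 17
Digit binomials (mod 17): C(1,0) = 1; C(11,10) = 11
Product: 1 × 11 = 11 ≡ 11 (mod 17)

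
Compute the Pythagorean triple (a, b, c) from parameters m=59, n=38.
(2037, 4484, 4925)

Euclid's formula: a = m² - n², b = 2mn, c = m² + n²
m = 59, n = 38
a = 59² - 38² = 3481 - 1444 = 2037
b = 2 × 59 × 38 = 4484
c = 59² + 38² = 3481 + 1444 = 4925
Verification: 2037² + 4484² = 4149369 + 20106256 = 24255625 = 4925² ✓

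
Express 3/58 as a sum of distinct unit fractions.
1/20 + 1/580

Greedy algorithm:
3/58: ceiling(58/3) = 20, use 1/20
1/580: ceiling(580/1) = 580, use 1/580
Result: 3/58 = 1/20 + 1/580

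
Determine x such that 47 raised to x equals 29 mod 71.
62

Baby-step giant-step with step n = ⌈√71⌉ = 9.
Baby steps 47^j mod 71 (j:value) for j=0..8: 0:1, 1:47, 2:8, 3:21, 4:64, 5:26, 6:15, 7:66, 8:49.
Giant-step multiplier: 47^(-9) ≡ 47^(70-9) = 47^61 ≡ 55 (mod 71).
Giant steps γ_i = 29·55^i mod 71: γ_0=29, γ_1=33, γ_2=40, γ_3=70, γ_4=16, γ_5=28, γ_6=49 (in table at j=8).
x = i·n + j = 6·9 + 8 = 62.
Check: 47^62 ≡ 29 (mod 71).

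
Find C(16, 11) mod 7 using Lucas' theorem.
0

Using Lucas' theorem:
Write n=16 and k=11 in base 7:
n in base 7: [2, 2]
k in base 7: [1, 4]
C(16,11) mod 7 = ∏ C(n_i, k_i) mod 7
Digit binomials (mod 7): C(2,1) = 2; C(2,4) = 0 (k_i > n_i)
Product: 2 × 0 = 0 ≡ 0 (mod 7)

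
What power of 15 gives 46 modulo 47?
23

Baby-step giant-step with step n = ⌈√47⌉ = 7.
Baby steps 15^j mod 47 (j:value) for j=0..6: 0:1, 1:15, 2:37, 3:38, 4:6, 5:43, 6:34.
Giant-step multiplier: 15^(-7) ≡ 15^(46-7) = 15^39 ≡ 20 (mod 47).
Giant steps γ_i = 46·20^i mod 47: γ_0=46, γ_1=27, γ_2=23, γ_3=37 (in table at j=2).
x = i·n + j = 3·7 + 2 = 23.
Check: 15^23 ≡ 46 (mod 47).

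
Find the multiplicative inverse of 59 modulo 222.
143

gcd(59, 222) = 1, so the inverse exists.
Extended Euclidean algorithm on (222, 59):
222 = 3 × 59 + 45  ⟹  45 = (1)·222 + (-3)·59
59 = 1 × 45 + 14  ⟹  14 = (-1)·222 + (4)·59
45 = 3 × 14 + 3  ⟹  3 = (4)·222 + (-15)·59
14 = 4 × 3 + 2  ⟹  2 = (-17)·222 + (64)·59
3 = 1 × 2 + 1  ⟹  1 = (21)·222 + (-79)·59
So (-79)·59 ≡ 1 (mod 222), i.e. 59^(-1) ≡ -79 ≡ 143 (mod 222).
Check: 59 × 143 = 8437 ≡ 1 (mod 222)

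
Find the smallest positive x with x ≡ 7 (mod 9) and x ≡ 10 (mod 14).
52

Using Chinese Remainder Theorem:
M = 9 × 14 = 126
M1 = 14, M2 = 9
y1 = 14^(-1) mod 9 = 2
y2 = 9^(-1) mod 14 = 11
x = (7×14×2 + 10×9×11) mod 126 = 52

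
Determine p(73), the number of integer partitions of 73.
6185689

p(n) counts ways to write n as a sum of positive integers (order ignored).
Euler's pentagonal recurrence: p(k) = p(k-1) + p(k-2) - p(k-5) - p(k-7) + p(k-12) + p(k-15) - ... (offsets j(3j∓1)/2, signs ++--, p(0)=1, p(<0)=0).
DP table for k = 0..72: p(0)=1, p(1)=1, p(2)=2, p(3)=3, p(4)=5, p(5)=7, p(6)=11, p(7)=15, p(8)=22, p(9)=30, p(10)=42, p(11)=56, p(12)=77, p(13)=101, p(14)=135, p(15)=176, p(16)=231, p(17)=297, p(18)=385, p(19)=490, p(20)=627, p(21)=792, p(22)=1002, p(23)=1255, p(24)=1575, p(25)=1958, p(26)=2436, p(27)=3010, p(28)=3718, p(29)=4565, p(30)=5604, p(31)=6842, p(32)=8349, p(33)=10143, p(34)=12310, p(35)=14883, p(36)=17977, p(37)=21637, p(38)=26015, p(39)=31185, p(40)=37338, p(41)=44583, p(42)=53174, p(43)=63261, p(44)=75175, p(45)=89134, p(46)=105558, p(47)=124754, p(48)=147273, p(49)=173525, p(50)=204226, p(51)=239943, p(52)=281589, p(53)=329931, p(54)=386155, p(55)=451276, p(56)=526823, p(57)=614154, p(58)=715220, p(59)=831820, p(60)=966467, p(61)=1121505, p(62)=1300156, p(63)=1505499, p(64)=1741630, p(65)=2012558, p(66)=2323520, p(67)=2679689, p(68)=3087735, p(69)=3554345, p(70)=4087968, p(71)=4697205, p(72)=5392783.
Final step: p(73) = p(72) + p(71) - p(68) - p(66) + p(61) + p(58) - p(51) - p(47) + p(38) + p(33) - p(22) - p(16) + p(3)
= 5392783 + 4697205 - 3087735 - 2323520 + 1121505 + 715220 - 239943 - 124754 + 26015 + 10143 - 1002 - 231 + 3
= 6185689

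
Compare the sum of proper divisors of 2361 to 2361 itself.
deficient

Proper divisors of 2361: sum = 1 + 3 + 787 = 791
Since 791 < 2361, 2361 is deficient.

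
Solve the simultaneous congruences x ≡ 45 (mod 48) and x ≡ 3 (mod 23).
141

Using Chinese Remainder Theorem:
M = 48 × 23 = 1104
M1 = 23, M2 = 48
y1 = 23^(-1) mod 48 = 23
y2 = 48^(-1) mod 23 = 12
x = (45×23×23 + 3×48×12) mod 1104 = 141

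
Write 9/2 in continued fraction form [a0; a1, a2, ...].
[4; 2]

Euclidean algorithm steps:
9 = 4 × 2 + 1
2 = 2 × 1 + 0
Continued fraction: [4; 2]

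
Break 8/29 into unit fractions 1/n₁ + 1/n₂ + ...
1/4 + 1/39 + 1/4524

Greedy algorithm:
8/29: ceiling(29/8) = 4, use 1/4
3/116: ceiling(116/3) = 39, use 1/39
1/4524: ceiling(4524/1) = 4524, use 1/4524
Result: 8/29 = 1/4 + 1/39 + 1/4524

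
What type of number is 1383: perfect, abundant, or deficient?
deficient

Proper divisors of 1383: sum = 1 + 3 + 461 = 465
Since 465 < 1383, 1383 is deficient.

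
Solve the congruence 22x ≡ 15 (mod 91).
x ≡ 71 (mod 91)

gcd(22, 91) = 1, which divides 15, so solutions exist.
Find 22^(-1) mod 91 by the extended Euclidean algorithm:
91 = 4 × 22 + 3  ⟹  3 = (1)·91 + (-4)·22
22 = 7 × 3 + 1  ⟹  1 = (-7)·91 + (29)·22
So (29)·22 ≡ 1 (mod 91), i.e. 22^(-1) ≡ 29 (mod 91).
x ≡ 29 × 15 = 435 ≡ 71 (mod 91).
Check: 22 × 71 = 1562 ≡ 15 (mod 91).
Unique solution: x ≡ 71 (mod 91)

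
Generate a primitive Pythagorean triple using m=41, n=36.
(385, 2952, 2977)

Euclid's formula: a = m² - n², b = 2mn, c = m² + n²
m = 41, n = 36
a = 41² - 36² = 1681 - 1296 = 385
b = 2 × 41 × 36 = 2952
c = 41² + 36² = 1681 + 1296 = 2977
Verification: 385² + 2952² = 148225 + 8714304 = 8862529 = 2977² ✓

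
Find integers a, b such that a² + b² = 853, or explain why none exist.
18² + 23² (a=18, b=23)

Factorization: 853 = 853
By Fermat: n is sum of two squares iff every prime p ≡ 3 (mod 4) appears to even power.
All primes ≡ 3 (mod 4) appear to even power.
Search a = 0, 1, 2, … for 853 - a² a perfect square: first hit at a = 18: 853 - 324 = 529 = 23².
853 = 18² + 23² = 324 + 529 ✓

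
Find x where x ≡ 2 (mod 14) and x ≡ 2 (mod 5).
2

Using Chinese Remainder Theorem:
M = 14 × 5 = 70
M1 = 5, M2 = 14
y1 = 5^(-1) mod 14 = 3
y2 = 14^(-1) mod 5 = 4
x = (2×5×3 + 2×14×4) mod 70 = 2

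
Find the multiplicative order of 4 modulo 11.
5

11 is prime, so ord(4) divides φ(11) = 10.
Divisors of 10: 1, 2, 5, 10.
Repeated squaring: 4^1 ≡ 4, 4^2 ≡ 5, 4^4 ≡ 3, 4^8 ≡ 9 (mod 11).
Test 4^d mod 11 for each divisor d in increasing order:
4^1 ≡ 4
4^2 ≡ 5
4^5 = 4^4·4^1 ≡ 1  ← first divisor giving 1
The order is 5.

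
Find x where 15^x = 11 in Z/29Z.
3

Baby-step giant-step with step n = ⌈√29⌉ = 6.
Baby steps 15^j mod 29 (j:value) for j=0..5: 0:1, 1:15, 2:22, 3:11, 4:20, 5:10.
h = 11 is already in the table at j=3, so x = 3.
Check: 15^3 ≡ 11 (mod 29).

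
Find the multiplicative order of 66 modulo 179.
89

179 is prime, so ord(66) divides φ(179) = 178.
Divisors of 178: 1, 2, 89, 178.
Repeated squaring: 66^1 ≡ 66, 66^2 ≡ 60, 66^4 ≡ 20, 66^8 ≡ 42, 66^16 ≡ 153, 66^32 ≡ 139, 66^64 ≡ 168, 66^128 ≡ 121 (mod 179).
Test 66^d mod 179 for each divisor d in increasing order:
66^1 ≡ 66
66^2 ≡ 60
66^89 = 66^64·66^16·66^8·66^1 ≡ 1  ← first divisor giving 1
The order is 89.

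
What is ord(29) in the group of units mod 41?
40

41 is prime, so ord(29) divides φ(41) = 40.
Divisors of 40: 1, 2, 4, 5, 8, 10, 20, 40.
Repeated squaring: 29^1 ≡ 29, 29^2 ≡ 21, 29^4 ≡ 31, 29^8 ≡ 18, 29^16 ≡ 37, 29^32 ≡ 16 (mod 41).
Test 29^d mod 41 for each divisor d in increasing order:
29^1 ≡ 29
29^2 ≡ 21
29^4 ≡ 31
29^5 = 29^4·29^1 ≡ 38
29^8 ≡ 18
29^10 = 29^8·29^2 ≡ 9
29^20 = 29^16·29^4 ≡ 40
29^40 = 29^32·29^8 ≡ 1  ← first divisor giving 1
The order is 40.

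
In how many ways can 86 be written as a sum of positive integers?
34262962

p(n) counts ways to write n as a sum of positive integers (order ignored).
Euler's pentagonal recurrence: p(k) = p(k-1) + p(k-2) - p(k-5) - p(k-7) + p(k-12) + p(k-15) - ... (offsets j(3j∓1)/2, signs ++--, p(0)=1, p(<0)=0).
DP table for k = 0..85: p(0)=1, p(1)=1, p(2)=2, p(3)=3, p(4)=5, p(5)=7, p(6)=11, p(7)=15, p(8)=22, p(9)=30, p(10)=42, p(11)=56, p(12)=77, p(13)=101, p(14)=135, p(15)=176, p(16)=231, p(17)=297, p(18)=385, p(19)=490, p(20)=627, p(21)=792, p(22)=1002, p(23)=1255, p(24)=1575, p(25)=1958, p(26)=2436, p(27)=3010, p(28)=3718, p(29)=4565, p(30)=5604, p(31)=6842, p(32)=8349, p(33)=10143, p(34)=12310, p(35)=14883, p(36)=17977, p(37)=21637, p(38)=26015, p(39)=31185, p(40)=37338, p(41)=44583, p(42)=53174, p(43)=63261, p(44)=75175, p(45)=89134, p(46)=105558, p(47)=124754, p(48)=147273, p(49)=173525, p(50)=204226, p(51)=239943, p(52)=281589, p(53)=329931, p(54)=386155, p(55)=451276, p(56)=526823, p(57)=614154, p(58)=715220, p(59)=831820, p(60)=966467, p(61)=1121505, p(62)=1300156, p(63)=1505499, p(64)=1741630, p(65)=2012558, p(66)=2323520, p(67)=2679689, p(68)=3087735, p(69)=3554345, p(70)=4087968, p(71)=4697205, p(72)=5392783, p(73)=6185689, p(74)=7089500, p(75)=8118264, p(76)=9289091, p(77)=10619863, p(78)=12132164, p(79)=13848650, p(80)=15796476, p(81)=18004327, p(82)=20506255, p(83)=23338469, p(84)=26543660, p(85)=30167357.
Final step: p(86) = p(85) + p(84) - p(81) - p(79) + p(74) + p(71) - p(64) - p(60) + p(51) + p(46) - p(35) - p(29) + p(16) + p(9)
= 30167357 + 26543660 - 18004327 - 13848650 + 7089500 + 4697205 - 1741630 - 966467 + 239943 + 105558 - 14883 - 4565 + 231 + 30
= 34262962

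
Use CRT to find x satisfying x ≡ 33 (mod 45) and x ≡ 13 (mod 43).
1518

Using Chinese Remainder Theorem:
M = 45 × 43 = 1935
M1 = 43, M2 = 45
y1 = 43^(-1) mod 45 = 22
y2 = 45^(-1) mod 43 = 22
x = (33×43×22 + 13×45×22) mod 1935 = 1518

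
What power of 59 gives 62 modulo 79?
12

Baby-step giant-step with step n = ⌈√79⌉ = 9.
Baby steps 59^j mod 79 (j:value) for j=0..8: 0:1, 1:59, 2:5, 3:58, 4:25, 5:53, 6:46, 7:28, 8:72.
Giant-step multiplier: 59^(-9) ≡ 59^(78-9) = 59^69 ≡ 57 (mod 79).
Giant steps γ_i = 62·57^i mod 79: γ_0=62, γ_1=58 (in table at j=3).
x = i·n + j = 1·9 + 3 = 12.
Check: 59^12 ≡ 62 (mod 79).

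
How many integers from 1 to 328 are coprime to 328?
160

328 = 2^3 × 41
φ(n) = n × ∏(1 - 1/p) for each prime p dividing n
φ(328) = 328 × (1 - 1/2) × (1 - 1/41) = 160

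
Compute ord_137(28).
68

137 is prime, so ord(28) divides φ(137) = 136.
Divisors of 136: 1, 2, 4, 8, 17, 34, 68, 136.
Repeated squaring: 28^1 ≡ 28, 28^2 ≡ 99, 28^4 ≡ 74, 28^8 ≡ 133, 28^16 ≡ 16, 28^32 ≡ 119, 28^64 ≡ 50, 28^128 ≡ 34 (mod 137).
Test 28^d mod 137 for each divisor d in increasing order:
28^1 ≡ 28
28^2 ≡ 99
28^4 ≡ 74
28^8 ≡ 133
28^17 = 28^16·28^1 ≡ 37
28^34 = 28^32·28^2 ≡ 136
28^68 = 28^64·28^4 ≡ 1  ← first divisor giving 1
The order is 68.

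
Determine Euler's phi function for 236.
116

236 = 2^2 × 59
φ(n) = n × ∏(1 - 1/p) for each prime p dividing n
φ(236) = 236 × (1 - 1/2) × (1 - 1/59) = 116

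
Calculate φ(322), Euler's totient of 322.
132

322 = 2 × 7 × 23
φ(n) = n × ∏(1 - 1/p) for each prime p dividing n
φ(322) = 322 × (1 - 1/2) × (1 - 1/7) × (1 - 1/23) = 132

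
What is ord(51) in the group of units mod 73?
8

73 is prime, so ord(51) divides φ(73) = 72.
Divisors of 72: 1, 2, 3, 4, 6, 8, 9, 12, 18, 24, 36, 72.
Repeated squaring: 51^1 ≡ 51, 51^2 ≡ 46, 51^4 ≡ 72, 51^8 ≡ 1, 51^16 ≡ 1, 51^32 ≡ 1, 51^64 ≡ 1 (mod 73).
Test 51^d mod 73 for each divisor d in increasing order:
51^1 ≡ 51
51^2 ≡ 46
51^3 = 51^2·51^1 ≡ 10
51^4 ≡ 72
51^6 = 51^4·51^2 ≡ 27
51^8 ≡ 1  ← first divisor giving 1
The order is 8.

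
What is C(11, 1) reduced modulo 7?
4

Using Lucas' theorem:
Write n=11 and k=1 in base 7:
n in base 7: [1, 4]
k in base 7: [0, 1]
C(11,1) mod 7 = ∏ C(n_i, k_i) mod 7
Digit binomials (mod 7): C(1,0) = 1; C(4,1) = 4
Product: 1 × 4 = 4 ≡ 4 (mod 7)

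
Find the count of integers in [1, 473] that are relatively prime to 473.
420

473 = 11 × 43
φ(n) = n × ∏(1 - 1/p) for each prime p dividing n
φ(473) = 473 × (1 - 1/11) × (1 - 1/43) = 420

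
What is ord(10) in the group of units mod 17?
16

17 is prime, so ord(10) divides φ(17) = 16.
Divisors of 16: 1, 2, 4, 8, 16.
Repeated squaring: 10^1 ≡ 10, 10^2 ≡ 15, 10^4 ≡ 4, 10^8 ≡ 16, 10^16 ≡ 1 (mod 17).
Test 10^d mod 17 for each divisor d in increasing order:
10^1 ≡ 10
10^2 ≡ 15
10^4 ≡ 4
10^8 ≡ 16
10^16 ≡ 1  ← first divisor giving 1
The order is 16.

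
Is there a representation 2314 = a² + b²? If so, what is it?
17² + 45² (a=17, b=45)

Factorization: 2314 = 2 × 13 × 89
By Fermat: n is sum of two squares iff every prime p ≡ 3 (mod 4) appears to even power.
All primes ≡ 3 (mod 4) appear to even power.
Search a = 0, 1, 2, … for 2314 - a² a perfect square: first hit at a = 17: 2314 - 289 = 2025 = 45².
2314 = 17² + 45² = 289 + 2025 ✓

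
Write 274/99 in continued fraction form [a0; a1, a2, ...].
[2; 1, 3, 3, 3, 2]

Euclidean algorithm steps:
274 = 2 × 99 + 76
99 = 1 × 76 + 23
76 = 3 × 23 + 7
23 = 3 × 7 + 2
7 = 3 × 2 + 1
2 = 2 × 1 + 0
Continued fraction: [2; 1, 3, 3, 3, 2]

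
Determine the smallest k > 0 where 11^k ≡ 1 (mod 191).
38

191 is prime, so ord(11) divides φ(191) = 190.
Divisors of 190: 1, 2, 5, 10, 19, 38, 95, 190.
Repeated squaring: 11^1 ≡ 11, 11^2 ≡ 121, 11^4 ≡ 125, 11^8 ≡ 154, 11^16 ≡ 32, 11^32 ≡ 69, 11^64 ≡ 177, 11^128 ≡ 5 (mod 191).
Test 11^d mod 191 for each divisor d in increasing order:
11^1 ≡ 11
11^2 ≡ 121
11^5 = 11^4·11^1 ≡ 38
11^10 = 11^8·11^2 ≡ 107
11^19 = 11^16·11^2·11^1 ≡ 190
11^38 = 11^32·11^4·11^2 ≡ 1  ← first divisor giving 1
The order is 38.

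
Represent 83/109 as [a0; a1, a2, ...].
[0; 1, 3, 5, 5]

Euclidean algorithm steps:
83 = 0 × 109 + 83
109 = 1 × 83 + 26
83 = 3 × 26 + 5
26 = 5 × 5 + 1
5 = 5 × 1 + 0
Continued fraction: [0; 1, 3, 5, 5]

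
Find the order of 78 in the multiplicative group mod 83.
41

83 is prime, so ord(78) divides φ(83) = 82.
Divisors of 82: 1, 2, 41, 82.
Repeated squaring: 78^1 ≡ 78, 78^2 ≡ 25, 78^4 ≡ 44, 78^8 ≡ 27, 78^16 ≡ 65, 78^32 ≡ 75, 78^64 ≡ 64 (mod 83).
Test 78^d mod 83 for each divisor d in increasing order:
78^1 ≡ 78
78^2 ≡ 25
78^41 = 78^32·78^8·78^1 ≡ 1  ← first divisor giving 1
The order is 41.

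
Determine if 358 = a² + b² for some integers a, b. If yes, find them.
Not possible

Factorization: 358 = 2 × 179
By Fermat: n is sum of two squares iff every prime p ≡ 3 (mod 4) appears to even power.
Prime(s) ≡ 3 (mod 4) with odd exponent: [(179, 1)]
Therefore 358 cannot be expressed as a² + b².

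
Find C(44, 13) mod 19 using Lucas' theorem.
0

Using Lucas' theorem:
Write n=44 and k=13 in base 19:
n in base 19: [2, 6]
k in base 19: [0, 13]
C(44,13) mod 19 = ∏ C(n_i, k_i) mod 19
Digit binomials (mod 19): C(2,0) = 1; C(6,13) = 0 (k_i > n_i)
Product: 1 × 0 = 0 ≡ 0 (mod 19)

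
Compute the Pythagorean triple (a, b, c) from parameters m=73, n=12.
(5185, 1752, 5473)

Euclid's formula: a = m² - n², b = 2mn, c = m² + n²
m = 73, n = 12
a = 73² - 12² = 5329 - 144 = 5185
b = 2 × 73 × 12 = 1752
c = 73² + 12² = 5329 + 144 = 5473
Verification: 5185² + 1752² = 26884225 + 3069504 = 29953729 = 5473² ✓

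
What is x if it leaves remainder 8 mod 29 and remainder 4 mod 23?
211

Using Chinese Remainder Theorem:
M = 29 × 23 = 667
M1 = 23, M2 = 29
y1 = 23^(-1) mod 29 = 24
y2 = 29^(-1) mod 23 = 4
x = (8×23×24 + 4×29×4) mod 667 = 211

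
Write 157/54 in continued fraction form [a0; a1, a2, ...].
[2; 1, 9, 1, 4]

Euclidean algorithm steps:
157 = 2 × 54 + 49
54 = 1 × 49 + 5
49 = 9 × 5 + 4
5 = 1 × 4 + 1
4 = 4 × 1 + 0
Continued fraction: [2; 1, 9, 1, 4]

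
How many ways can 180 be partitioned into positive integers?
684957390936

p(n) counts ways to write n as a sum of positive integers (order ignored).
Euler's pentagonal recurrence: p(k) = p(k-1) + p(k-2) - p(k-5) - p(k-7) + p(k-12) + p(k-15) - ... (offsets j(3j∓1)/2, signs ++--, p(0)=1, p(<0)=0).
DP table for k = 0..179: p(0)=1, p(1)=1, p(2)=2, p(3)=3, p(4)=5, p(5)=7, p(6)=11, p(7)=15, p(8)=22, p(9)=30, p(10)=42, p(11)=56, p(12)=77, p(13)=101, p(14)=135, p(15)=176, p(16)=231, p(17)=297, p(18)=385, p(19)=490, p(20)=627, p(21)=792, p(22)=1002, p(23)=1255, p(24)=1575, p(25)=1958, p(26)=2436, p(27)=3010, p(28)=3718, p(29)=4565, p(30)=5604, p(31)=6842, p(32)=8349, p(33)=10143, p(34)=12310, p(35)=14883, p(36)=17977, p(37)=21637, p(38)=26015, p(39)=31185, p(40)=37338, p(41)=44583, p(42)=53174, p(43)=63261, p(44)=75175, p(45)=89134, p(46)=105558, p(47)=124754, p(48)=147273, p(49)=173525, p(50)=204226, p(51)=239943, p(52)=281589, p(53)=329931, p(54)=386155, p(55)=451276, p(56)=526823, p(57)=614154, p(58)=715220, p(59)=831820, p(60)=966467, p(61)=1121505, p(62)=1300156, p(63)=1505499, p(64)=1741630, p(65)=2012558, p(66)=2323520, p(67)=2679689, p(68)=3087735, p(69)=3554345, p(70)=4087968, p(71)=4697205, p(72)=5392783, p(73)=6185689, p(74)=7089500, p(75)=8118264, p(76)=9289091, p(77)=10619863, p(78)=12132164, p(79)=13848650, p(80)=15796476, p(81)=18004327, p(82)=20506255, p(83)=23338469, p(84)=26543660, p(85)=30167357, p(86)=34262962, p(87)=38887673, p(88)=44108109, p(89)=49995925, p(90)=56634173, p(91)=64112359, p(92)=72533807, p(93)=82010177, p(94)=92669720, p(95)=104651419, p(96)=118114304, p(97)=133230930, p(98)=150198136, p(99)=169229875, p(100)=190569292, p(101)=214481126, p(102)=241265379, p(103)=271248950, p(104)=304801365, p(105)=342325709, p(106)=384276336, p(107)=431149389, p(108)=483502844, p(109)=541946240, p(110)=607163746, p(111)=679903203, p(112)=761002156, p(113)=851376628, p(114)=952050665, p(115)=1064144451, p(116)=1188908248, p(117)=1327710076, p(118)=1482074143, p(119)=1653668665, p(120)=1844349560, p(121)=2056148051, p(122)=2291320912, p(123)=2552338241, p(124)=2841940500, p(125)=3163127352, p(126)=3519222692, p(127)=3913864295, p(128)=4351078600, p(129)=4835271870, p(130)=5371315400, p(131)=5964539504, p(132)=6620830889, p(133)=7346629512, p(134)=8149040695, p(135)=9035836076, p(136)=10015581680, p(137)=11097645016, p(138)=12292341831, p(139)=13610949895, p(140)=15065878135, p(141)=16670689208, p(142)=18440293320, p(143)=20390982757, p(144)=22540654445, p(145)=24908858009, p(146)=27517052599, p(147)=30388671978, p(148)=33549419497, p(149)=37027355200, p(150)=40853235313, p(151)=45060624582, p(152)=49686288421, p(153)=54770336324, p(154)=60356673280, p(155)=66493182097, p(156)=73232243759, p(157)=80630964769, p(158)=88751778802, p(159)=97662728555, p(160)=107438159466, p(161)=118159068427, p(162)=129913904637, p(163)=142798995930, p(164)=156919475295, p(165)=172389800255, p(166)=189334822579, p(167)=207890420102, p(168)=228204732751, p(169)=250438925115, p(170)=274768617130, p(171)=301384802048, p(172)=330495499613, p(173)=362326859895, p(174)=397125074750, p(175)=435157697830, p(176)=476715857290, p(177)=522115831195, p(178)=571701605655, p(179)=625846753120.
Final step: p(180) = p(179) + p(178) - p(175) - p(173) + p(168) + p(165) - p(158) - p(154) + p(145) + p(140) - p(129) - p(123) + p(110) + p(103) - p(88) - p(80) + p(63) + p(54) - p(35) - p(25) + p(4)
= 625846753120 + 571701605655 - 435157697830 - 362326859895 + 228204732751 + 172389800255 - 88751778802 - 60356673280 + 24908858009 + 15065878135 - 4835271870 - 2552338241 + 607163746 + 271248950 - 44108109 - 15796476 + 1505499 + 386155 - 14883 - 1958 + 5
= 684957390936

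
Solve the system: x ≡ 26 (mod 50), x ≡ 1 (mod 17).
426

Using Chinese Remainder Theorem:
M = 50 × 17 = 850
M1 = 17, M2 = 50
y1 = 17^(-1) mod 50 = 3
y2 = 50^(-1) mod 17 = 16
x = (26×17×3 + 1×50×16) mod 850 = 426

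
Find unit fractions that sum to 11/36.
1/4 + 1/18

Greedy algorithm:
11/36: ceiling(36/11) = 4, use 1/4
1/18: ceiling(18/1) = 18, use 1/18
Result: 11/36 = 1/4 + 1/18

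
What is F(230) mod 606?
305

Matrix identity: Q^n = [[F_(n+1), F_n], [F_n, F_(n-1)]] with Q = [[1,1],[1,0]].
n = 230 = 11100110₂. Square-and-multiply, entries mod 606:
Q^1 = [[1,1],[1,0]]
Q^3 = (Q^1)²·Q = [[3,2],[2,1]]
Q^7 = (Q^3)²·Q = [[21,13],[13,8]]
Q^14 = (Q^7)² = [[4,377],[377,233]]
Q^28 = (Q^14)² = [[341,267],[267,74]]
Q^57 = (Q^28)²·Q = [[223,316],[316,513]]
Q^115 = (Q^57)²·Q = [[381,509],[509,478]]
Q^230 = (Q^115)² = [[40,305],[305,341]]
F_230 mod 606 = Q^230[0][1] = 305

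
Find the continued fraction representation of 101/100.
[1; 100]

Euclidean algorithm steps:
101 = 1 × 100 + 1
100 = 100 × 1 + 0
Continued fraction: [1; 100]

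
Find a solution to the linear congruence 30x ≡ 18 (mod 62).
x ≡ 13 (mod 31)

gcd(30, 62) = 2, which divides 18, so solutions exist.
Divide through by 2: 15x ≡ 9 (mod 31).
Find 15^(-1) mod 31 by the extended Euclidean algorithm:
31 = 2 × 15 + 1  ⟹  1 = (1)·31 + (-2)·15
So (-2)·15 ≡ 1 (mod 31), i.e. 15^(-1) ≡ -2 ≡ 29 (mod 31).
x ≡ 29 × 9 = 261 ≡ 13 (mod 31).
Check: 30 × 13 = 390 ≡ 18 (mod 62).
x ≡ 13 (mod 31), giving 2 solutions mod 62.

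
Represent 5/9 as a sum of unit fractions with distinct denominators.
1/2 + 1/18

Greedy algorithm:
5/9: ceiling(9/5) = 2, use 1/2
1/18: ceiling(18/1) = 18, use 1/18
Result: 5/9 = 1/2 + 1/18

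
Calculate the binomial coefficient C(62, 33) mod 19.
0

Using Lucas' theorem:
Write n=62 and k=33 in base 19:
n in base 19: [3, 5]
k in base 19: [1, 14]
C(62,33) mod 19 = ∏ C(n_i, k_i) mod 19
Digit binomials (mod 19): C(3,1) = 3; C(5,14) = 0 (k_i > n_i)
Product: 3 × 0 = 0 ≡ 0 (mod 19)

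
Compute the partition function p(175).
435157697830

p(n) counts ways to write n as a sum of positive integers (order ignored).
Euler's pentagonal recurrence: p(k) = p(k-1) + p(k-2) - p(k-5) - p(k-7) + p(k-12) + p(k-15) - ... (offsets j(3j∓1)/2, signs ++--, p(0)=1, p(<0)=0).
DP table for k = 0..174: p(0)=1, p(1)=1, p(2)=2, p(3)=3, p(4)=5, p(5)=7, p(6)=11, p(7)=15, p(8)=22, p(9)=30, p(10)=42, p(11)=56, p(12)=77, p(13)=101, p(14)=135, p(15)=176, p(16)=231, p(17)=297, p(18)=385, p(19)=490, p(20)=627, p(21)=792, p(22)=1002, p(23)=1255, p(24)=1575, p(25)=1958, p(26)=2436, p(27)=3010, p(28)=3718, p(29)=4565, p(30)=5604, p(31)=6842, p(32)=8349, p(33)=10143, p(34)=12310, p(35)=14883, p(36)=17977, p(37)=21637, p(38)=26015, p(39)=31185, p(40)=37338, p(41)=44583, p(42)=53174, p(43)=63261, p(44)=75175, p(45)=89134, p(46)=105558, p(47)=124754, p(48)=147273, p(49)=173525, p(50)=204226, p(51)=239943, p(52)=281589, p(53)=329931, p(54)=386155, p(55)=451276, p(56)=526823, p(57)=614154, p(58)=715220, p(59)=831820, p(60)=966467, p(61)=1121505, p(62)=1300156, p(63)=1505499, p(64)=1741630, p(65)=2012558, p(66)=2323520, p(67)=2679689, p(68)=3087735, p(69)=3554345, p(70)=4087968, p(71)=4697205, p(72)=5392783, p(73)=6185689, p(74)=7089500, p(75)=8118264, p(76)=9289091, p(77)=10619863, p(78)=12132164, p(79)=13848650, p(80)=15796476, p(81)=18004327, p(82)=20506255, p(83)=23338469, p(84)=26543660, p(85)=30167357, p(86)=34262962, p(87)=38887673, p(88)=44108109, p(89)=49995925, p(90)=56634173, p(91)=64112359, p(92)=72533807, p(93)=82010177, p(94)=92669720, p(95)=104651419, p(96)=118114304, p(97)=133230930, p(98)=150198136, p(99)=169229875, p(100)=190569292, p(101)=214481126, p(102)=241265379, p(103)=271248950, p(104)=304801365, p(105)=342325709, p(106)=384276336, p(107)=431149389, p(108)=483502844, p(109)=541946240, p(110)=607163746, p(111)=679903203, p(112)=761002156, p(113)=851376628, p(114)=952050665, p(115)=1064144451, p(116)=1188908248, p(117)=1327710076, p(118)=1482074143, p(119)=1653668665, p(120)=1844349560, p(121)=2056148051, p(122)=2291320912, p(123)=2552338241, p(124)=2841940500, p(125)=3163127352, p(126)=3519222692, p(127)=3913864295, p(128)=4351078600, p(129)=4835271870, p(130)=5371315400, p(131)=5964539504, p(132)=6620830889, p(133)=7346629512, p(134)=8149040695, p(135)=9035836076, p(136)=10015581680, p(137)=11097645016, p(138)=12292341831, p(139)=13610949895, p(140)=15065878135, p(141)=16670689208, p(142)=18440293320, p(143)=20390982757, p(144)=22540654445, p(145)=24908858009, p(146)=27517052599, p(147)=30388671978, p(148)=33549419497, p(149)=37027355200, p(150)=40853235313, p(151)=45060624582, p(152)=49686288421, p(153)=54770336324, p(154)=60356673280, p(155)=66493182097, p(156)=73232243759, p(157)=80630964769, p(158)=88751778802, p(159)=97662728555, p(160)=107438159466, p(161)=118159068427, p(162)=129913904637, p(163)=142798995930, p(164)=156919475295, p(165)=172389800255, p(166)=189334822579, p(167)=207890420102, p(168)=228204732751, p(169)=250438925115, p(170)=274768617130, p(171)=301384802048, p(172)=330495499613, p(173)=362326859895, p(174)=397125074750.
Final step: p(175) = p(174) + p(173) - p(170) - p(168) + p(163) + p(160) - p(153) - p(149) + p(140) + p(135) - p(124) - p(118) + p(105) + p(98) - p(83) - p(75) + p(58) + p(49) - p(30) - p(20)
= 397125074750 + 362326859895 - 274768617130 - 228204732751 + 142798995930 + 107438159466 - 54770336324 - 37027355200 + 15065878135 + 9035836076 - 2841940500 - 1482074143 + 342325709 + 150198136 - 23338469 - 8118264 + 715220 + 173525 - 5604 - 627
= 435157697830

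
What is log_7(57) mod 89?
20

Baby-step giant-step with step n = ⌈√89⌉ = 10.
Baby steps 7^j mod 89 (j:value) for j=0..9: 0:1, 1:7, 2:49, 3:76, 4:87, 5:75, 6:80, 7:26, 8:4, 9:28.
Giant-step multiplier: 7^(-10) ≡ 7^(88-10) = 7^78 ≡ 5 (mod 89).
Giant steps γ_i = 57·5^i mod 89: γ_0=57, γ_1=18, γ_2=1 (in table at j=0).
x = i·n + j = 2·10 + 0 = 20.
Check: 7^20 ≡ 57 (mod 89).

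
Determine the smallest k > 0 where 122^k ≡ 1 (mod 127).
21

127 is prime, so ord(122) divides φ(127) = 126.
Divisors of 126: 1, 2, 3, 6, 7, 9, 14, 18, 21, 42, 63, 126.
Repeated squaring: 122^1 ≡ 122, 122^2 ≡ 25, 122^4 ≡ 117, 122^8 ≡ 100, 122^16 ≡ 94, 122^32 ≡ 73, 122^64 ≡ 122 (mod 127).
Test 122^d mod 127 for each divisor d in increasing order:
122^1 ≡ 122
122^2 ≡ 25
122^3 = 122^2·122^1 ≡ 2
122^6 = 122^4·122^2 ≡ 4
122^7 = 122^4·122^2·122^1 ≡ 107
122^9 = 122^8·122^1 ≡ 8
122^14 = 122^8·122^4·122^2 ≡ 19
122^18 = 122^16·122^2 ≡ 64
122^21 = 122^16·122^4·122^1 ≡ 1  ← first divisor giving 1
The order is 21.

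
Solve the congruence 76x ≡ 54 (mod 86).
x ≡ 29 (mod 43)

gcd(76, 86) = 2, which divides 54, so solutions exist.
Divide through by 2: 38x ≡ 27 (mod 43).
Find 38^(-1) mod 43 by the extended Euclidean algorithm:
43 = 1 × 38 + 5  ⟹  5 = (1)·43 + (-1)·38
38 = 7 × 5 + 3  ⟹  3 = (-7)·43 + (8)·38
5 = 1 × 3 + 2  ⟹  2 = (8)·43 + (-9)·38
3 = 1 × 2 + 1  ⟹  1 = (-15)·43 + (17)·38
So (17)·38 ≡ 1 (mod 43), i.e. 38^(-1) ≡ 17 (mod 43).
x ≡ 17 × 27 = 459 ≡ 29 (mod 43).
Check: 76 × 29 = 2204 ≡ 54 (mod 86).
x ≡ 29 (mod 43), giving 2 solutions mod 86.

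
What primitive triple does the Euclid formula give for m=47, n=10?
(2109, 940, 2309)

Euclid's formula: a = m² - n², b = 2mn, c = m² + n²
m = 47, n = 10
a = 47² - 10² = 2209 - 100 = 2109
b = 2 × 47 × 10 = 940
c = 47² + 10² = 2209 + 100 = 2309
Verification: 2109² + 940² = 4447881 + 883600 = 5331481 = 2309² ✓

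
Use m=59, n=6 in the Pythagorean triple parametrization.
(3445, 708, 3517)

Euclid's formula: a = m² - n², b = 2mn, c = m² + n²
m = 59, n = 6
a = 59² - 6² = 3481 - 36 = 3445
b = 2 × 59 × 6 = 708
c = 59² + 6² = 3481 + 36 = 3517
Verification: 3445² + 708² = 11868025 + 501264 = 12369289 = 3517² ✓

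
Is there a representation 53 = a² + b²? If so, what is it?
2² + 7² (a=2, b=7)

Factorization: 53 = 53
By Fermat: n is sum of two squares iff every prime p ≡ 3 (mod 4) appears to even power.
All primes ≡ 3 (mod 4) appear to even power.
Search a = 0, 1, 2, … for 53 - a² a perfect square: first hit at a = 2: 53 - 4 = 49 = 7².
53 = 2² + 7² = 4 + 49 ✓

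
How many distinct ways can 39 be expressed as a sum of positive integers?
31185

p(n) counts ways to write n as a sum of positive integers (order ignored).
Euler's pentagonal recurrence: p(k) = p(k-1) + p(k-2) - p(k-5) - p(k-7) + p(k-12) + p(k-15) - ... (offsets j(3j∓1)/2, signs ++--, p(0)=1, p(<0)=0).
DP table for k = 0..38: p(0)=1, p(1)=1, p(2)=2, p(3)=3, p(4)=5, p(5)=7, p(6)=11, p(7)=15, p(8)=22, p(9)=30, p(10)=42, p(11)=56, p(12)=77, p(13)=101, p(14)=135, p(15)=176, p(16)=231, p(17)=297, p(18)=385, p(19)=490, p(20)=627, p(21)=792, p(22)=1002, p(23)=1255, p(24)=1575, p(25)=1958, p(26)=2436, p(27)=3010, p(28)=3718, p(29)=4565, p(30)=5604, p(31)=6842, p(32)=8349, p(33)=10143, p(34)=12310, p(35)=14883, p(36)=17977, p(37)=21637, p(38)=26015.
Final step: p(39) = p(38) + p(37) - p(34) - p(32) + p(27) + p(24) - p(17) - p(13) + p(4)
= 26015 + 21637 - 12310 - 8349 + 3010 + 1575 - 297 - 101 + 5
= 31185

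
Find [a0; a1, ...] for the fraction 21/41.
[0; 1, 1, 20]

Euclidean algorithm steps:
21 = 0 × 41 + 21
41 = 1 × 21 + 20
21 = 1 × 20 + 1
20 = 20 × 1 + 0
Continued fraction: [0; 1, 1, 20]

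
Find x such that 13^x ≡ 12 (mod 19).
3

Baby-step giant-step with step n = ⌈√19⌉ = 5.
Baby steps 13^j mod 19 (j:value) for j=0..4: 0:1, 1:13, 2:17, 3:12, 4:4.
h = 12 is already in the table at j=3, so x = 3.
Check: 13^3 ≡ 12 (mod 19).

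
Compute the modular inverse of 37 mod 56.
53

gcd(37, 56) = 1, so the inverse exists.
Extended Euclidean algorithm on (56, 37):
56 = 1 × 37 + 19  ⟹  19 = (1)·56 + (-1)·37
37 = 1 × 19 + 18  ⟹  18 = (-1)·56 + (2)·37
19 = 1 × 18 + 1  ⟹  1 = (2)·56 + (-3)·37
So (-3)·37 ≡ 1 (mod 56), i.e. 37^(-1) ≡ -3 ≡ 53 (mod 56).
Check: 37 × 53 = 1961 ≡ 1 (mod 56)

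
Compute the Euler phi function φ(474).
156

474 = 2 × 3 × 79
φ(n) = n × ∏(1 - 1/p) for each prime p dividing n
φ(474) = 474 × (1 - 1/2) × (1 - 1/3) × (1 - 1/79) = 156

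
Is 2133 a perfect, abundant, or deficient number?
deficient

Proper divisors of 2133: sum = 1 + 3 + 9 + 27 + 79 + 237 + 711 = 1067
Since 1067 < 2133, 2133 is deficient.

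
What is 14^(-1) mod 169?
157

gcd(14, 169) = 1, so the inverse exists.
Extended Euclidean algorithm on (169, 14):
169 = 12 × 14 + 1  ⟹  1 = (1)·169 + (-12)·14
So (-12)·14 ≡ 1 (mod 169), i.e. 14^(-1) ≡ -12 ≡ 157 (mod 169).
Check: 14 × 157 = 2198 ≡ 1 (mod 169)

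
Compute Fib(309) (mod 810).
524

Matrix identity: Q^n = [[F_(n+1), F_n], [F_n, F_(n-1)]] with Q = [[1,1],[1,0]].
n = 309 = 100110101₂. Square-and-multiply, entries mod 810:
Q^1 = [[1,1],[1,0]]
Q^2 = (Q^1)² = [[2,1],[1,1]]
Q^4 = (Q^2)² = [[5,3],[3,2]]
Q^9 = (Q^4)²·Q = [[55,34],[34,21]]
Q^19 = (Q^9)²·Q = [[285,131],[131,154]]
Q^38 = (Q^19)² = [[376,809],[809,377]]
Q^77 = (Q^38)²·Q = [[494,437],[437,57]]
Q^154 = (Q^77)² = [[35,217],[217,628]]
Q^309 = (Q^154)²·Q = [[215,524],[524,501]]
F_309 mod 810 = Q^309[0][1] = 524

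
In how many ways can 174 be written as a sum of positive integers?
397125074750

p(n) counts ways to write n as a sum of positive integers (order ignored).
Euler's pentagonal recurrence: p(k) = p(k-1) + p(k-2) - p(k-5) - p(k-7) + p(k-12) + p(k-15) - ... (offsets j(3j∓1)/2, signs ++--, p(0)=1, p(<0)=0).
DP table for k = 0..173: p(0)=1, p(1)=1, p(2)=2, p(3)=3, p(4)=5, p(5)=7, p(6)=11, p(7)=15, p(8)=22, p(9)=30, p(10)=42, p(11)=56, p(12)=77, p(13)=101, p(14)=135, p(15)=176, p(16)=231, p(17)=297, p(18)=385, p(19)=490, p(20)=627, p(21)=792, p(22)=1002, p(23)=1255, p(24)=1575, p(25)=1958, p(26)=2436, p(27)=3010, p(28)=3718, p(29)=4565, p(30)=5604, p(31)=6842, p(32)=8349, p(33)=10143, p(34)=12310, p(35)=14883, p(36)=17977, p(37)=21637, p(38)=26015, p(39)=31185, p(40)=37338, p(41)=44583, p(42)=53174, p(43)=63261, p(44)=75175, p(45)=89134, p(46)=105558, p(47)=124754, p(48)=147273, p(49)=173525, p(50)=204226, p(51)=239943, p(52)=281589, p(53)=329931, p(54)=386155, p(55)=451276, p(56)=526823, p(57)=614154, p(58)=715220, p(59)=831820, p(60)=966467, p(61)=1121505, p(62)=1300156, p(63)=1505499, p(64)=1741630, p(65)=2012558, p(66)=2323520, p(67)=2679689, p(68)=3087735, p(69)=3554345, p(70)=4087968, p(71)=4697205, p(72)=5392783, p(73)=6185689, p(74)=7089500, p(75)=8118264, p(76)=9289091, p(77)=10619863, p(78)=12132164, p(79)=13848650, p(80)=15796476, p(81)=18004327, p(82)=20506255, p(83)=23338469, p(84)=26543660, p(85)=30167357, p(86)=34262962, p(87)=38887673, p(88)=44108109, p(89)=49995925, p(90)=56634173, p(91)=64112359, p(92)=72533807, p(93)=82010177, p(94)=92669720, p(95)=104651419, p(96)=118114304, p(97)=133230930, p(98)=150198136, p(99)=169229875, p(100)=190569292, p(101)=214481126, p(102)=241265379, p(103)=271248950, p(104)=304801365, p(105)=342325709, p(106)=384276336, p(107)=431149389, p(108)=483502844, p(109)=541946240, p(110)=607163746, p(111)=679903203, p(112)=761002156, p(113)=851376628, p(114)=952050665, p(115)=1064144451, p(116)=1188908248, p(117)=1327710076, p(118)=1482074143, p(119)=1653668665, p(120)=1844349560, p(121)=2056148051, p(122)=2291320912, p(123)=2552338241, p(124)=2841940500, p(125)=3163127352, p(126)=3519222692, p(127)=3913864295, p(128)=4351078600, p(129)=4835271870, p(130)=5371315400, p(131)=5964539504, p(132)=6620830889, p(133)=7346629512, p(134)=8149040695, p(135)=9035836076, p(136)=10015581680, p(137)=11097645016, p(138)=12292341831, p(139)=13610949895, p(140)=15065878135, p(141)=16670689208, p(142)=18440293320, p(143)=20390982757, p(144)=22540654445, p(145)=24908858009, p(146)=27517052599, p(147)=30388671978, p(148)=33549419497, p(149)=37027355200, p(150)=40853235313, p(151)=45060624582, p(152)=49686288421, p(153)=54770336324, p(154)=60356673280, p(155)=66493182097, p(156)=73232243759, p(157)=80630964769, p(158)=88751778802, p(159)=97662728555, p(160)=107438159466, p(161)=118159068427, p(162)=129913904637, p(163)=142798995930, p(164)=156919475295, p(165)=172389800255, p(166)=189334822579, p(167)=207890420102, p(168)=228204732751, p(169)=250438925115, p(170)=274768617130, p(171)=301384802048, p(172)=330495499613, p(173)=362326859895.
Final step: p(174) = p(173) + p(172) - p(169) - p(167) + p(162) + p(159) - p(152) - p(148) + p(139) + p(134) - p(123) - p(117) + p(104) + p(97) - p(82) - p(74) + p(57) + p(48) - p(29) - p(19)
= 362326859895 + 330495499613 - 250438925115 - 207890420102 + 129913904637 + 97662728555 - 49686288421 - 33549419497 + 13610949895 + 8149040695 - 2552338241 - 1327710076 + 304801365 + 133230930 - 20506255 - 7089500 + 614154 + 147273 - 4565 - 490
= 397125074750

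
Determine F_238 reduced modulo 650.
169

Matrix identity: Q^n = [[F_(n+1), F_n], [F_n, F_(n-1)]] with Q = [[1,1],[1,0]].
n = 238 = 11101110₂. Square-and-multiply, entries mod 650:
Q^1 = [[1,1],[1,0]]
Q^3 = (Q^1)²·Q = [[3,2],[2,1]]
Q^7 = (Q^3)²·Q = [[21,13],[13,8]]
Q^14 = (Q^7)² = [[610,377],[377,233]]
Q^29 = (Q^14)²·Q = [[40,79],[79,611]]
Q^59 = (Q^29)²·Q = [[120,41],[41,79]]
Q^119 = (Q^59)²·Q = [[190,481],[481,359]]
Q^238 = (Q^119)² = [[311,169],[169,142]]
F_238 mod 650 = Q^238[0][1] = 169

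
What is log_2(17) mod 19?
10

Baby-step giant-step with step n = ⌈√19⌉ = 5.
Baby steps 2^j mod 19 (j:value) for j=0..4: 0:1, 1:2, 2:4, 3:8, 4:16.
Giant-step multiplier: 2^(-5) ≡ 2^(18-5) = 2^13 ≡ 3 (mod 19).
Giant steps γ_i = 17·3^i mod 19: γ_0=17, γ_1=13, γ_2=1 (in table at j=0).
x = i·n + j = 2·5 + 0 = 10.
Check: 2^10 ≡ 17 (mod 19).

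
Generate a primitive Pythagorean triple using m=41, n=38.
(237, 3116, 3125)

Euclid's formula: a = m² - n², b = 2mn, c = m² + n²
m = 41, n = 38
a = 41² - 38² = 1681 - 1444 = 237
b = 2 × 41 × 38 = 3116
c = 41² + 38² = 1681 + 1444 = 3125
Verification: 237² + 3116² = 56169 + 9709456 = 9765625 = 3125² ✓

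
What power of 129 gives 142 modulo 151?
33

Baby-step giant-step with step n = ⌈√151⌉ = 13.
Baby steps 129^j mod 151 (j:value) for j=0..12: 0:1, 1:129, 2:31, 3:73, 4:55, 5:149, 6:44, 7:89, 8:5, 9:41, 10:4, 11:63, 12:124.
Giant-step multiplier: 129^(-13) ≡ 129^(150-13) = 129^137 ≡ 15 (mod 151).
Giant steps γ_i = 142·15^i mod 151: γ_0=142, γ_1=16, γ_2=89 (in table at j=7).
x = i·n + j = 2·13 + 7 = 33.
Check: 129^33 ≡ 142 (mod 151).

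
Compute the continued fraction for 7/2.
[3; 2]

Euclidean algorithm steps:
7 = 3 × 2 + 1
2 = 2 × 1 + 0
Continued fraction: [3; 2]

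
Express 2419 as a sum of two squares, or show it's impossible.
Not possible

Factorization: 2419 = 41 × 59
By Fermat: n is sum of two squares iff every prime p ≡ 3 (mod 4) appears to even power.
Prime(s) ≡ 3 (mod 4) with odd exponent: [(59, 1)]
Therefore 2419 cannot be expressed as a² + b².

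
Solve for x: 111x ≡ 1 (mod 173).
53

gcd(111, 173) = 1, so the inverse exists.
Extended Euclidean algorithm on (173, 111):
173 = 1 × 111 + 62  ⟹  62 = (1)·173 + (-1)·111
111 = 1 × 62 + 49  ⟹  49 = (-1)·173 + (2)·111
62 = 1 × 49 + 13  ⟹  13 = (2)·173 + (-3)·111
49 = 3 × 13 + 10  ⟹  10 = (-7)·173 + (11)·111
13 = 1 × 10 + 3  ⟹  3 = (9)·173 + (-14)·111
10 = 3 × 3 + 1  ⟹  1 = (-34)·173 + (53)·111
So (53)·111 ≡ 1 (mod 173), i.e. 111^(-1) ≡ 53 (mod 173).
Check: 111 × 53 = 5883 ≡ 1 (mod 173)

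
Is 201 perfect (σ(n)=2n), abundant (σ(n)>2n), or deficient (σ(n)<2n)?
deficient

Proper divisors of 201: sum = 1 + 3 + 67 = 71
Since 71 < 201, 201 is deficient.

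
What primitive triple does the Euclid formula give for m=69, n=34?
(3605, 4692, 5917)

Euclid's formula: a = m² - n², b = 2mn, c = m² + n²
m = 69, n = 34
a = 69² - 34² = 4761 - 1156 = 3605
b = 2 × 69 × 34 = 4692
c = 69² + 34² = 4761 + 1156 = 5917
Verification: 3605² + 4692² = 12996025 + 22014864 = 35010889 = 5917² ✓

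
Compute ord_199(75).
198

199 is prime, so ord(75) divides φ(199) = 198.
Divisors of 198: 1, 2, 3, 6, 9, 11, 18, 22, 33, 66, 99, 198.
Repeated squaring: 75^1 ≡ 75, 75^2 ≡ 53, 75^4 ≡ 23, 75^8 ≡ 131, 75^16 ≡ 47, 75^32 ≡ 20, 75^64 ≡ 2, 75^128 ≡ 4 (mod 199).
Test 75^d mod 199 for each divisor d in increasing order:
75^1 ≡ 75
75^2 ≡ 53
75^3 = 75^2·75^1 ≡ 194
75^6 = 75^4·75^2 ≡ 25
75^9 = 75^8·75^1 ≡ 74
75^11 = 75^8·75^2·75^1 ≡ 141
75^18 = 75^16·75^2 ≡ 103
75^22 = 75^16·75^4·75^2 ≡ 180
75^33 = 75^32·75^1 ≡ 107
75^66 = 75^64·75^2 ≡ 106
75^99 = 75^64·75^32·75^2·75^1 ≡ 198
75^198 = 75^128·75^64·75^4·75^2 ≡ 1  ← first divisor giving 1
The order is 198.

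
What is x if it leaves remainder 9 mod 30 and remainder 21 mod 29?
369

Using Chinese Remainder Theorem:
M = 30 × 29 = 870
M1 = 29, M2 = 30
y1 = 29^(-1) mod 30 = 29
y2 = 30^(-1) mod 29 = 1
x = (9×29×29 + 21×30×1) mod 870 = 369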